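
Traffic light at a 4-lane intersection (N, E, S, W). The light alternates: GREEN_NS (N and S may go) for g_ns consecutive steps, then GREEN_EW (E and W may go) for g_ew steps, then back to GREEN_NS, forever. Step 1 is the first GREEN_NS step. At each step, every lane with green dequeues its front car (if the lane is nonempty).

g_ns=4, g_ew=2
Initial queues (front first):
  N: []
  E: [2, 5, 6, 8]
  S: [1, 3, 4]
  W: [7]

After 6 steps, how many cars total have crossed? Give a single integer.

Answer: 6

Derivation:
Step 1 [NS]: N:empty,E:wait,S:car1-GO,W:wait | queues: N=0 E=4 S=2 W=1
Step 2 [NS]: N:empty,E:wait,S:car3-GO,W:wait | queues: N=0 E=4 S=1 W=1
Step 3 [NS]: N:empty,E:wait,S:car4-GO,W:wait | queues: N=0 E=4 S=0 W=1
Step 4 [NS]: N:empty,E:wait,S:empty,W:wait | queues: N=0 E=4 S=0 W=1
Step 5 [EW]: N:wait,E:car2-GO,S:wait,W:car7-GO | queues: N=0 E=3 S=0 W=0
Step 6 [EW]: N:wait,E:car5-GO,S:wait,W:empty | queues: N=0 E=2 S=0 W=0
Cars crossed by step 6: 6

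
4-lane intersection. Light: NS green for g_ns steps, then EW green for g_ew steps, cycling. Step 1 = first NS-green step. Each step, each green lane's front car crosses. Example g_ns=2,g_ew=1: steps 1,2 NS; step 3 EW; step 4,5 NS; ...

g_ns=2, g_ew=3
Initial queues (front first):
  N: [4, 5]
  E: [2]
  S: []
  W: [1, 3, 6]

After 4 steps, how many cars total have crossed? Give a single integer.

Step 1 [NS]: N:car4-GO,E:wait,S:empty,W:wait | queues: N=1 E=1 S=0 W=3
Step 2 [NS]: N:car5-GO,E:wait,S:empty,W:wait | queues: N=0 E=1 S=0 W=3
Step 3 [EW]: N:wait,E:car2-GO,S:wait,W:car1-GO | queues: N=0 E=0 S=0 W=2
Step 4 [EW]: N:wait,E:empty,S:wait,W:car3-GO | queues: N=0 E=0 S=0 W=1
Cars crossed by step 4: 5

Answer: 5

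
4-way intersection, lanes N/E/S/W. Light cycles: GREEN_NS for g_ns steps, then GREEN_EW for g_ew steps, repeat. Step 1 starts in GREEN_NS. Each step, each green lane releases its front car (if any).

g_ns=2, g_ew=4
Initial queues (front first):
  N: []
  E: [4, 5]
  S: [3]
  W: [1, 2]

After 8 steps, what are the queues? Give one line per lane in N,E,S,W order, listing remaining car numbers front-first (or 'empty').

Step 1 [NS]: N:empty,E:wait,S:car3-GO,W:wait | queues: N=0 E=2 S=0 W=2
Step 2 [NS]: N:empty,E:wait,S:empty,W:wait | queues: N=0 E=2 S=0 W=2
Step 3 [EW]: N:wait,E:car4-GO,S:wait,W:car1-GO | queues: N=0 E=1 S=0 W=1
Step 4 [EW]: N:wait,E:car5-GO,S:wait,W:car2-GO | queues: N=0 E=0 S=0 W=0

N: empty
E: empty
S: empty
W: empty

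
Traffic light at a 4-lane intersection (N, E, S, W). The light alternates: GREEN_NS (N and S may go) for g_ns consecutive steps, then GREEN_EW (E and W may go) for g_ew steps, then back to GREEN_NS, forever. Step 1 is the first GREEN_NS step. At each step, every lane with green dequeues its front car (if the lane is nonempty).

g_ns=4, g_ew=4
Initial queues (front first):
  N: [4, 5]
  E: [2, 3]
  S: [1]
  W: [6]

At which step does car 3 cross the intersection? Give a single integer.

Step 1 [NS]: N:car4-GO,E:wait,S:car1-GO,W:wait | queues: N=1 E=2 S=0 W=1
Step 2 [NS]: N:car5-GO,E:wait,S:empty,W:wait | queues: N=0 E=2 S=0 W=1
Step 3 [NS]: N:empty,E:wait,S:empty,W:wait | queues: N=0 E=2 S=0 W=1
Step 4 [NS]: N:empty,E:wait,S:empty,W:wait | queues: N=0 E=2 S=0 W=1
Step 5 [EW]: N:wait,E:car2-GO,S:wait,W:car6-GO | queues: N=0 E=1 S=0 W=0
Step 6 [EW]: N:wait,E:car3-GO,S:wait,W:empty | queues: N=0 E=0 S=0 W=0
Car 3 crosses at step 6

6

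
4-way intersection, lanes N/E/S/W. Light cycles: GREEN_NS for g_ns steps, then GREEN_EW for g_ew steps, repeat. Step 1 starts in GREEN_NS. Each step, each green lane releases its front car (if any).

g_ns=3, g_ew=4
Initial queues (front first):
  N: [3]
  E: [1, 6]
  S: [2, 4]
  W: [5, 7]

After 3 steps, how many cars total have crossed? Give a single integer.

Answer: 3

Derivation:
Step 1 [NS]: N:car3-GO,E:wait,S:car2-GO,W:wait | queues: N=0 E=2 S=1 W=2
Step 2 [NS]: N:empty,E:wait,S:car4-GO,W:wait | queues: N=0 E=2 S=0 W=2
Step 3 [NS]: N:empty,E:wait,S:empty,W:wait | queues: N=0 E=2 S=0 W=2
Cars crossed by step 3: 3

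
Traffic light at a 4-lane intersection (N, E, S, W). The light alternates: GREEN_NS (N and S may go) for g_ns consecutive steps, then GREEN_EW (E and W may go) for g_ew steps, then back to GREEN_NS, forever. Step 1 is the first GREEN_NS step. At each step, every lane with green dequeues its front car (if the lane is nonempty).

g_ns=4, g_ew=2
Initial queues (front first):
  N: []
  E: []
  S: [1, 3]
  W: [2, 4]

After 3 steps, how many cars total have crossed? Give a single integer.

Answer: 2

Derivation:
Step 1 [NS]: N:empty,E:wait,S:car1-GO,W:wait | queues: N=0 E=0 S=1 W=2
Step 2 [NS]: N:empty,E:wait,S:car3-GO,W:wait | queues: N=0 E=0 S=0 W=2
Step 3 [NS]: N:empty,E:wait,S:empty,W:wait | queues: N=0 E=0 S=0 W=2
Cars crossed by step 3: 2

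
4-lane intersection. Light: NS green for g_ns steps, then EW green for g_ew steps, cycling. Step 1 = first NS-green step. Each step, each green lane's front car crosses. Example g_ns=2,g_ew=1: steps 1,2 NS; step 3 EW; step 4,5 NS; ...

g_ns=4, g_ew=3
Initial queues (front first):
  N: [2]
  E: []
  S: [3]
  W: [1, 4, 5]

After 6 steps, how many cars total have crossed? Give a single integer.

Step 1 [NS]: N:car2-GO,E:wait,S:car3-GO,W:wait | queues: N=0 E=0 S=0 W=3
Step 2 [NS]: N:empty,E:wait,S:empty,W:wait | queues: N=0 E=0 S=0 W=3
Step 3 [NS]: N:empty,E:wait,S:empty,W:wait | queues: N=0 E=0 S=0 W=3
Step 4 [NS]: N:empty,E:wait,S:empty,W:wait | queues: N=0 E=0 S=0 W=3
Step 5 [EW]: N:wait,E:empty,S:wait,W:car1-GO | queues: N=0 E=0 S=0 W=2
Step 6 [EW]: N:wait,E:empty,S:wait,W:car4-GO | queues: N=0 E=0 S=0 W=1
Cars crossed by step 6: 4

Answer: 4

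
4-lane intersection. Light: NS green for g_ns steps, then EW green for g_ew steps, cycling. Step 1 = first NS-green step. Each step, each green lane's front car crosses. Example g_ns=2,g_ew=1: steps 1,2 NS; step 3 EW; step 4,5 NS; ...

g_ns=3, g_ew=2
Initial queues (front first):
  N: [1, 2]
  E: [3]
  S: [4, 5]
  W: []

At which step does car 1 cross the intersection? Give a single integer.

Step 1 [NS]: N:car1-GO,E:wait,S:car4-GO,W:wait | queues: N=1 E=1 S=1 W=0
Step 2 [NS]: N:car2-GO,E:wait,S:car5-GO,W:wait | queues: N=0 E=1 S=0 W=0
Step 3 [NS]: N:empty,E:wait,S:empty,W:wait | queues: N=0 E=1 S=0 W=0
Step 4 [EW]: N:wait,E:car3-GO,S:wait,W:empty | queues: N=0 E=0 S=0 W=0
Car 1 crosses at step 1

1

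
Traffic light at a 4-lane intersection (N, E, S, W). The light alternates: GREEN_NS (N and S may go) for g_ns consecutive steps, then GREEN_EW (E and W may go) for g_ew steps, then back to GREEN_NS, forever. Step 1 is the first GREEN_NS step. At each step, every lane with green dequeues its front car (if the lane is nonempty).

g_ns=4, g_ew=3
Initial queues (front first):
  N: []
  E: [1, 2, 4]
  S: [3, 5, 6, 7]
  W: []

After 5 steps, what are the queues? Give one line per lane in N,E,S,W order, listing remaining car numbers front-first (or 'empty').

Step 1 [NS]: N:empty,E:wait,S:car3-GO,W:wait | queues: N=0 E=3 S=3 W=0
Step 2 [NS]: N:empty,E:wait,S:car5-GO,W:wait | queues: N=0 E=3 S=2 W=0
Step 3 [NS]: N:empty,E:wait,S:car6-GO,W:wait | queues: N=0 E=3 S=1 W=0
Step 4 [NS]: N:empty,E:wait,S:car7-GO,W:wait | queues: N=0 E=3 S=0 W=0
Step 5 [EW]: N:wait,E:car1-GO,S:wait,W:empty | queues: N=0 E=2 S=0 W=0

N: empty
E: 2 4
S: empty
W: empty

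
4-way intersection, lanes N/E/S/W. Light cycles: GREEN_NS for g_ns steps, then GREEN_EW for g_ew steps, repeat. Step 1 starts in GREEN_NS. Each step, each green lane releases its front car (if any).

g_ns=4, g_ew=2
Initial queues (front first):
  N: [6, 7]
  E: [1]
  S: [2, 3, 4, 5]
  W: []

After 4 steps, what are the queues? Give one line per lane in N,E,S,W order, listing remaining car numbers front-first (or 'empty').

Step 1 [NS]: N:car6-GO,E:wait,S:car2-GO,W:wait | queues: N=1 E=1 S=3 W=0
Step 2 [NS]: N:car7-GO,E:wait,S:car3-GO,W:wait | queues: N=0 E=1 S=2 W=0
Step 3 [NS]: N:empty,E:wait,S:car4-GO,W:wait | queues: N=0 E=1 S=1 W=0
Step 4 [NS]: N:empty,E:wait,S:car5-GO,W:wait | queues: N=0 E=1 S=0 W=0

N: empty
E: 1
S: empty
W: empty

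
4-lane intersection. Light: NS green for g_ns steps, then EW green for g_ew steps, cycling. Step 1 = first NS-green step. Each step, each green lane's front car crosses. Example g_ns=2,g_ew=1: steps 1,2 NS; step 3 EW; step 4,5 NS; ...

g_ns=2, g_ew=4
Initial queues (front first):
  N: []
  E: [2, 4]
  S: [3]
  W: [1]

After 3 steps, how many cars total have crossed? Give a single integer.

Step 1 [NS]: N:empty,E:wait,S:car3-GO,W:wait | queues: N=0 E=2 S=0 W=1
Step 2 [NS]: N:empty,E:wait,S:empty,W:wait | queues: N=0 E=2 S=0 W=1
Step 3 [EW]: N:wait,E:car2-GO,S:wait,W:car1-GO | queues: N=0 E=1 S=0 W=0
Cars crossed by step 3: 3

Answer: 3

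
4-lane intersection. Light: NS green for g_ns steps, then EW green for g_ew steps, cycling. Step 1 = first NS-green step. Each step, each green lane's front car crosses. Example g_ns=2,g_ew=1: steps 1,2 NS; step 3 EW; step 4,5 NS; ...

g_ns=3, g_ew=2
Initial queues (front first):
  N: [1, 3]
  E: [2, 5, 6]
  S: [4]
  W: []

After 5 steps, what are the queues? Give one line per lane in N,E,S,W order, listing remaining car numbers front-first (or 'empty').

Step 1 [NS]: N:car1-GO,E:wait,S:car4-GO,W:wait | queues: N=1 E=3 S=0 W=0
Step 2 [NS]: N:car3-GO,E:wait,S:empty,W:wait | queues: N=0 E=3 S=0 W=0
Step 3 [NS]: N:empty,E:wait,S:empty,W:wait | queues: N=0 E=3 S=0 W=0
Step 4 [EW]: N:wait,E:car2-GO,S:wait,W:empty | queues: N=0 E=2 S=0 W=0
Step 5 [EW]: N:wait,E:car5-GO,S:wait,W:empty | queues: N=0 E=1 S=0 W=0

N: empty
E: 6
S: empty
W: empty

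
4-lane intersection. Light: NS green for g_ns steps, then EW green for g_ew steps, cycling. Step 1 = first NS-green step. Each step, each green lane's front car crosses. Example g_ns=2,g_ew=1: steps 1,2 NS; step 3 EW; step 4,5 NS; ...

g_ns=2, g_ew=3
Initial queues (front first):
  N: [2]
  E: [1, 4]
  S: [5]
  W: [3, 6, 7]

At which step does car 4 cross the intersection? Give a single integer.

Step 1 [NS]: N:car2-GO,E:wait,S:car5-GO,W:wait | queues: N=0 E=2 S=0 W=3
Step 2 [NS]: N:empty,E:wait,S:empty,W:wait | queues: N=0 E=2 S=0 W=3
Step 3 [EW]: N:wait,E:car1-GO,S:wait,W:car3-GO | queues: N=0 E=1 S=0 W=2
Step 4 [EW]: N:wait,E:car4-GO,S:wait,W:car6-GO | queues: N=0 E=0 S=0 W=1
Step 5 [EW]: N:wait,E:empty,S:wait,W:car7-GO | queues: N=0 E=0 S=0 W=0
Car 4 crosses at step 4

4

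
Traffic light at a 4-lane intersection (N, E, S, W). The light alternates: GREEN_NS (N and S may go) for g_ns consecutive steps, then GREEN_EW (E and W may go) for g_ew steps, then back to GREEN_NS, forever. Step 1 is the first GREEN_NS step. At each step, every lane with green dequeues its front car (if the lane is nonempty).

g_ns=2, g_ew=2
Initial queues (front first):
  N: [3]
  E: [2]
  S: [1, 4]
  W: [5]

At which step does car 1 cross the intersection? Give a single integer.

Step 1 [NS]: N:car3-GO,E:wait,S:car1-GO,W:wait | queues: N=0 E=1 S=1 W=1
Step 2 [NS]: N:empty,E:wait,S:car4-GO,W:wait | queues: N=0 E=1 S=0 W=1
Step 3 [EW]: N:wait,E:car2-GO,S:wait,W:car5-GO | queues: N=0 E=0 S=0 W=0
Car 1 crosses at step 1

1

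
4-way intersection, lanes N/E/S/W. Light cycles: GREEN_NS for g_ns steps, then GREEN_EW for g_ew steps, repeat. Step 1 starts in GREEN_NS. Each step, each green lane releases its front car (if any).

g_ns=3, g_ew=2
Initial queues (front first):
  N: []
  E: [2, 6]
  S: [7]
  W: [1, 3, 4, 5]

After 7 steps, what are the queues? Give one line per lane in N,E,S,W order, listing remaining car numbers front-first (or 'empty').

Step 1 [NS]: N:empty,E:wait,S:car7-GO,W:wait | queues: N=0 E=2 S=0 W=4
Step 2 [NS]: N:empty,E:wait,S:empty,W:wait | queues: N=0 E=2 S=0 W=4
Step 3 [NS]: N:empty,E:wait,S:empty,W:wait | queues: N=0 E=2 S=0 W=4
Step 4 [EW]: N:wait,E:car2-GO,S:wait,W:car1-GO | queues: N=0 E=1 S=0 W=3
Step 5 [EW]: N:wait,E:car6-GO,S:wait,W:car3-GO | queues: N=0 E=0 S=0 W=2
Step 6 [NS]: N:empty,E:wait,S:empty,W:wait | queues: N=0 E=0 S=0 W=2
Step 7 [NS]: N:empty,E:wait,S:empty,W:wait | queues: N=0 E=0 S=0 W=2

N: empty
E: empty
S: empty
W: 4 5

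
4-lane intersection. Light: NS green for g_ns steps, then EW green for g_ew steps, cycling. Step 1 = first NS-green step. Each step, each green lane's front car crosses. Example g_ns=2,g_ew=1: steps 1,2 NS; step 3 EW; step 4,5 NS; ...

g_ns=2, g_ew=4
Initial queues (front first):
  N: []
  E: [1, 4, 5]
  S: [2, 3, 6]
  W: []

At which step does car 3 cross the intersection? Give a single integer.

Step 1 [NS]: N:empty,E:wait,S:car2-GO,W:wait | queues: N=0 E=3 S=2 W=0
Step 2 [NS]: N:empty,E:wait,S:car3-GO,W:wait | queues: N=0 E=3 S=1 W=0
Step 3 [EW]: N:wait,E:car1-GO,S:wait,W:empty | queues: N=0 E=2 S=1 W=0
Step 4 [EW]: N:wait,E:car4-GO,S:wait,W:empty | queues: N=0 E=1 S=1 W=0
Step 5 [EW]: N:wait,E:car5-GO,S:wait,W:empty | queues: N=0 E=0 S=1 W=0
Step 6 [EW]: N:wait,E:empty,S:wait,W:empty | queues: N=0 E=0 S=1 W=0
Step 7 [NS]: N:empty,E:wait,S:car6-GO,W:wait | queues: N=0 E=0 S=0 W=0
Car 3 crosses at step 2

2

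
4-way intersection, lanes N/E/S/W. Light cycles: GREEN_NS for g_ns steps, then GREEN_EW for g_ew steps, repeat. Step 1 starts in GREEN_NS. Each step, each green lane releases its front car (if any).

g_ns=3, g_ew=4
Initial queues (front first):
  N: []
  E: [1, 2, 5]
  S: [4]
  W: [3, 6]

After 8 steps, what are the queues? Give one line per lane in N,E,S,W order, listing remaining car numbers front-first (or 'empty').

Step 1 [NS]: N:empty,E:wait,S:car4-GO,W:wait | queues: N=0 E=3 S=0 W=2
Step 2 [NS]: N:empty,E:wait,S:empty,W:wait | queues: N=0 E=3 S=0 W=2
Step 3 [NS]: N:empty,E:wait,S:empty,W:wait | queues: N=0 E=3 S=0 W=2
Step 4 [EW]: N:wait,E:car1-GO,S:wait,W:car3-GO | queues: N=0 E=2 S=0 W=1
Step 5 [EW]: N:wait,E:car2-GO,S:wait,W:car6-GO | queues: N=0 E=1 S=0 W=0
Step 6 [EW]: N:wait,E:car5-GO,S:wait,W:empty | queues: N=0 E=0 S=0 W=0

N: empty
E: empty
S: empty
W: empty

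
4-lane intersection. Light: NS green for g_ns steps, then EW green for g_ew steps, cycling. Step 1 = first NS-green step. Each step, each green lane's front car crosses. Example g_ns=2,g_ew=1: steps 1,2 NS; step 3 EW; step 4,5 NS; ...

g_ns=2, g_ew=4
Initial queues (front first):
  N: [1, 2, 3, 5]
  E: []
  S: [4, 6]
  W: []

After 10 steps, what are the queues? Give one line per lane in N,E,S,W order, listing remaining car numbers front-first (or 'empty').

Step 1 [NS]: N:car1-GO,E:wait,S:car4-GO,W:wait | queues: N=3 E=0 S=1 W=0
Step 2 [NS]: N:car2-GO,E:wait,S:car6-GO,W:wait | queues: N=2 E=0 S=0 W=0
Step 3 [EW]: N:wait,E:empty,S:wait,W:empty | queues: N=2 E=0 S=0 W=0
Step 4 [EW]: N:wait,E:empty,S:wait,W:empty | queues: N=2 E=0 S=0 W=0
Step 5 [EW]: N:wait,E:empty,S:wait,W:empty | queues: N=2 E=0 S=0 W=0
Step 6 [EW]: N:wait,E:empty,S:wait,W:empty | queues: N=2 E=0 S=0 W=0
Step 7 [NS]: N:car3-GO,E:wait,S:empty,W:wait | queues: N=1 E=0 S=0 W=0
Step 8 [NS]: N:car5-GO,E:wait,S:empty,W:wait | queues: N=0 E=0 S=0 W=0

N: empty
E: empty
S: empty
W: empty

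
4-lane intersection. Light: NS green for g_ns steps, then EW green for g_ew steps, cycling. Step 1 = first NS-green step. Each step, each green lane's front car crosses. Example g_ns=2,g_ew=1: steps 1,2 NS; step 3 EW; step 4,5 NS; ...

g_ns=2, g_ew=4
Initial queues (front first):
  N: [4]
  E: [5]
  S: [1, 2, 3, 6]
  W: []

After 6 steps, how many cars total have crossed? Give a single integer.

Step 1 [NS]: N:car4-GO,E:wait,S:car1-GO,W:wait | queues: N=0 E=1 S=3 W=0
Step 2 [NS]: N:empty,E:wait,S:car2-GO,W:wait | queues: N=0 E=1 S=2 W=0
Step 3 [EW]: N:wait,E:car5-GO,S:wait,W:empty | queues: N=0 E=0 S=2 W=0
Step 4 [EW]: N:wait,E:empty,S:wait,W:empty | queues: N=0 E=0 S=2 W=0
Step 5 [EW]: N:wait,E:empty,S:wait,W:empty | queues: N=0 E=0 S=2 W=0
Step 6 [EW]: N:wait,E:empty,S:wait,W:empty | queues: N=0 E=0 S=2 W=0
Cars crossed by step 6: 4

Answer: 4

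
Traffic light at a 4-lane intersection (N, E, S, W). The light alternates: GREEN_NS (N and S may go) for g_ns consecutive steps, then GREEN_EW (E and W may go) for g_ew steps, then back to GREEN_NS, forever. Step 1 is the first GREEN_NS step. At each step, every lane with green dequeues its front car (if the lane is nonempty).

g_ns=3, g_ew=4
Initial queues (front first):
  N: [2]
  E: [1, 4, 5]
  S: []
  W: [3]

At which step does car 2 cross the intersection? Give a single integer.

Step 1 [NS]: N:car2-GO,E:wait,S:empty,W:wait | queues: N=0 E=3 S=0 W=1
Step 2 [NS]: N:empty,E:wait,S:empty,W:wait | queues: N=0 E=3 S=0 W=1
Step 3 [NS]: N:empty,E:wait,S:empty,W:wait | queues: N=0 E=3 S=0 W=1
Step 4 [EW]: N:wait,E:car1-GO,S:wait,W:car3-GO | queues: N=0 E=2 S=0 W=0
Step 5 [EW]: N:wait,E:car4-GO,S:wait,W:empty | queues: N=0 E=1 S=0 W=0
Step 6 [EW]: N:wait,E:car5-GO,S:wait,W:empty | queues: N=0 E=0 S=0 W=0
Car 2 crosses at step 1

1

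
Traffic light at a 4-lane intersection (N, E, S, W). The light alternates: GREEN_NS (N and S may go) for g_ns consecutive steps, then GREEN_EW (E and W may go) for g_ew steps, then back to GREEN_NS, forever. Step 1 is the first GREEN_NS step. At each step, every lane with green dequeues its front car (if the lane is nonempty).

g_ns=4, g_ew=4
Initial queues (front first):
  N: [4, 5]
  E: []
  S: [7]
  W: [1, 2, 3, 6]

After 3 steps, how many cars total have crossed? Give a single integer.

Step 1 [NS]: N:car4-GO,E:wait,S:car7-GO,W:wait | queues: N=1 E=0 S=0 W=4
Step 2 [NS]: N:car5-GO,E:wait,S:empty,W:wait | queues: N=0 E=0 S=0 W=4
Step 3 [NS]: N:empty,E:wait,S:empty,W:wait | queues: N=0 E=0 S=0 W=4
Cars crossed by step 3: 3

Answer: 3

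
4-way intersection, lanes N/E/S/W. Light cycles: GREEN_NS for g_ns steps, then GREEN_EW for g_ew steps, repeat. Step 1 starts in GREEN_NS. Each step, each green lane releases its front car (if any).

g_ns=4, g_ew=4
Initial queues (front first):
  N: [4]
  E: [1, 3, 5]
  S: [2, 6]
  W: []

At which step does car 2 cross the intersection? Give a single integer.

Step 1 [NS]: N:car4-GO,E:wait,S:car2-GO,W:wait | queues: N=0 E=3 S=1 W=0
Step 2 [NS]: N:empty,E:wait,S:car6-GO,W:wait | queues: N=0 E=3 S=0 W=0
Step 3 [NS]: N:empty,E:wait,S:empty,W:wait | queues: N=0 E=3 S=0 W=0
Step 4 [NS]: N:empty,E:wait,S:empty,W:wait | queues: N=0 E=3 S=0 W=0
Step 5 [EW]: N:wait,E:car1-GO,S:wait,W:empty | queues: N=0 E=2 S=0 W=0
Step 6 [EW]: N:wait,E:car3-GO,S:wait,W:empty | queues: N=0 E=1 S=0 W=0
Step 7 [EW]: N:wait,E:car5-GO,S:wait,W:empty | queues: N=0 E=0 S=0 W=0
Car 2 crosses at step 1

1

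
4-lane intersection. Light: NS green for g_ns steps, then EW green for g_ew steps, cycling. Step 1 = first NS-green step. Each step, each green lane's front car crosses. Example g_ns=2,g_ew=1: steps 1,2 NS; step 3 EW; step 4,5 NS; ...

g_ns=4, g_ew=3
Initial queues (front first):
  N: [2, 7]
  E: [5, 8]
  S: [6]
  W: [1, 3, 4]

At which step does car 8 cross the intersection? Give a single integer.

Step 1 [NS]: N:car2-GO,E:wait,S:car6-GO,W:wait | queues: N=1 E=2 S=0 W=3
Step 2 [NS]: N:car7-GO,E:wait,S:empty,W:wait | queues: N=0 E=2 S=0 W=3
Step 3 [NS]: N:empty,E:wait,S:empty,W:wait | queues: N=0 E=2 S=0 W=3
Step 4 [NS]: N:empty,E:wait,S:empty,W:wait | queues: N=0 E=2 S=0 W=3
Step 5 [EW]: N:wait,E:car5-GO,S:wait,W:car1-GO | queues: N=0 E=1 S=0 W=2
Step 6 [EW]: N:wait,E:car8-GO,S:wait,W:car3-GO | queues: N=0 E=0 S=0 W=1
Step 7 [EW]: N:wait,E:empty,S:wait,W:car4-GO | queues: N=0 E=0 S=0 W=0
Car 8 crosses at step 6

6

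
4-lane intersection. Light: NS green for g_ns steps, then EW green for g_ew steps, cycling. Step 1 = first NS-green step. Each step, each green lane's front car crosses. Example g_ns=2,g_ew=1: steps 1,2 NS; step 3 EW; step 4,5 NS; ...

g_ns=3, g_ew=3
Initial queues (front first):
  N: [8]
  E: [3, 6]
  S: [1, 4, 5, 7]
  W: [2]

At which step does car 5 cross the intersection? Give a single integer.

Step 1 [NS]: N:car8-GO,E:wait,S:car1-GO,W:wait | queues: N=0 E=2 S=3 W=1
Step 2 [NS]: N:empty,E:wait,S:car4-GO,W:wait | queues: N=0 E=2 S=2 W=1
Step 3 [NS]: N:empty,E:wait,S:car5-GO,W:wait | queues: N=0 E=2 S=1 W=1
Step 4 [EW]: N:wait,E:car3-GO,S:wait,W:car2-GO | queues: N=0 E=1 S=1 W=0
Step 5 [EW]: N:wait,E:car6-GO,S:wait,W:empty | queues: N=0 E=0 S=1 W=0
Step 6 [EW]: N:wait,E:empty,S:wait,W:empty | queues: N=0 E=0 S=1 W=0
Step 7 [NS]: N:empty,E:wait,S:car7-GO,W:wait | queues: N=0 E=0 S=0 W=0
Car 5 crosses at step 3

3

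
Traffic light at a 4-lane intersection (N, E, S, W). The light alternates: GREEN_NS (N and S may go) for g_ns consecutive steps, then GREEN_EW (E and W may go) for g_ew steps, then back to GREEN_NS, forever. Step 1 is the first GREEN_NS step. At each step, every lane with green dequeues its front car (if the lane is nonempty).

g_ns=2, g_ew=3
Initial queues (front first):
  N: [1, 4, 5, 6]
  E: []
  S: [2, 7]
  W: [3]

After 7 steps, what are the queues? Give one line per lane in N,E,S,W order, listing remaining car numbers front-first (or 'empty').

Step 1 [NS]: N:car1-GO,E:wait,S:car2-GO,W:wait | queues: N=3 E=0 S=1 W=1
Step 2 [NS]: N:car4-GO,E:wait,S:car7-GO,W:wait | queues: N=2 E=0 S=0 W=1
Step 3 [EW]: N:wait,E:empty,S:wait,W:car3-GO | queues: N=2 E=0 S=0 W=0
Step 4 [EW]: N:wait,E:empty,S:wait,W:empty | queues: N=2 E=0 S=0 W=0
Step 5 [EW]: N:wait,E:empty,S:wait,W:empty | queues: N=2 E=0 S=0 W=0
Step 6 [NS]: N:car5-GO,E:wait,S:empty,W:wait | queues: N=1 E=0 S=0 W=0
Step 7 [NS]: N:car6-GO,E:wait,S:empty,W:wait | queues: N=0 E=0 S=0 W=0

N: empty
E: empty
S: empty
W: empty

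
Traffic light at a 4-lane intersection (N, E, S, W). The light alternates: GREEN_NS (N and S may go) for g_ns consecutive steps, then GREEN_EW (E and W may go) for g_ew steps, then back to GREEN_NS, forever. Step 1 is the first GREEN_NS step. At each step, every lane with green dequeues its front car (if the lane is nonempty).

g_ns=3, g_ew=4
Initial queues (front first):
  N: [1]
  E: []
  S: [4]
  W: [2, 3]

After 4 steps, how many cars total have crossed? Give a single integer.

Step 1 [NS]: N:car1-GO,E:wait,S:car4-GO,W:wait | queues: N=0 E=0 S=0 W=2
Step 2 [NS]: N:empty,E:wait,S:empty,W:wait | queues: N=0 E=0 S=0 W=2
Step 3 [NS]: N:empty,E:wait,S:empty,W:wait | queues: N=0 E=0 S=0 W=2
Step 4 [EW]: N:wait,E:empty,S:wait,W:car2-GO | queues: N=0 E=0 S=0 W=1
Cars crossed by step 4: 3

Answer: 3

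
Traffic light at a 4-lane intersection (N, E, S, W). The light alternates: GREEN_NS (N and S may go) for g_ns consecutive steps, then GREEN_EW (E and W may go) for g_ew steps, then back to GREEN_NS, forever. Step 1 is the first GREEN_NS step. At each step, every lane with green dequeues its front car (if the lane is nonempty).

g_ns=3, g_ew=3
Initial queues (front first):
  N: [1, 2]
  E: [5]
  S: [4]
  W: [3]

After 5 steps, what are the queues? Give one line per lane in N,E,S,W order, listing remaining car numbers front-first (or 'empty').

Step 1 [NS]: N:car1-GO,E:wait,S:car4-GO,W:wait | queues: N=1 E=1 S=0 W=1
Step 2 [NS]: N:car2-GO,E:wait,S:empty,W:wait | queues: N=0 E=1 S=0 W=1
Step 3 [NS]: N:empty,E:wait,S:empty,W:wait | queues: N=0 E=1 S=0 W=1
Step 4 [EW]: N:wait,E:car5-GO,S:wait,W:car3-GO | queues: N=0 E=0 S=0 W=0

N: empty
E: empty
S: empty
W: empty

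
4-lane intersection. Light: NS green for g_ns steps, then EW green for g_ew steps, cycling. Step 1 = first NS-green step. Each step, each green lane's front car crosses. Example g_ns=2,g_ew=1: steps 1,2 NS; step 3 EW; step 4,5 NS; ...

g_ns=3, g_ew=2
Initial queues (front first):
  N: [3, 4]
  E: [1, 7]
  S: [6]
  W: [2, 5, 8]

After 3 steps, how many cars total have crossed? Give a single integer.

Answer: 3

Derivation:
Step 1 [NS]: N:car3-GO,E:wait,S:car6-GO,W:wait | queues: N=1 E=2 S=0 W=3
Step 2 [NS]: N:car4-GO,E:wait,S:empty,W:wait | queues: N=0 E=2 S=0 W=3
Step 3 [NS]: N:empty,E:wait,S:empty,W:wait | queues: N=0 E=2 S=0 W=3
Cars crossed by step 3: 3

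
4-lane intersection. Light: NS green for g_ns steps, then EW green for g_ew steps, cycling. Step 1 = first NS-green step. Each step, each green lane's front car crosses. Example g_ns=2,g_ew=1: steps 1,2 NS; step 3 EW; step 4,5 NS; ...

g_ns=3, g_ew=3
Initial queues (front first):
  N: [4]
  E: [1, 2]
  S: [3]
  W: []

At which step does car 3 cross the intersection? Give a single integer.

Step 1 [NS]: N:car4-GO,E:wait,S:car3-GO,W:wait | queues: N=0 E=2 S=0 W=0
Step 2 [NS]: N:empty,E:wait,S:empty,W:wait | queues: N=0 E=2 S=0 W=0
Step 3 [NS]: N:empty,E:wait,S:empty,W:wait | queues: N=0 E=2 S=0 W=0
Step 4 [EW]: N:wait,E:car1-GO,S:wait,W:empty | queues: N=0 E=1 S=0 W=0
Step 5 [EW]: N:wait,E:car2-GO,S:wait,W:empty | queues: N=0 E=0 S=0 W=0
Car 3 crosses at step 1

1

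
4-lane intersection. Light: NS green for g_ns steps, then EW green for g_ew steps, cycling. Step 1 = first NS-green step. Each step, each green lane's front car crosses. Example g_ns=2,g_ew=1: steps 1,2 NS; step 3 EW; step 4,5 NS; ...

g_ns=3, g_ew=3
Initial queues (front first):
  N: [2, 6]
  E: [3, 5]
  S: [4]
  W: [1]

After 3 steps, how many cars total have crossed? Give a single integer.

Answer: 3

Derivation:
Step 1 [NS]: N:car2-GO,E:wait,S:car4-GO,W:wait | queues: N=1 E=2 S=0 W=1
Step 2 [NS]: N:car6-GO,E:wait,S:empty,W:wait | queues: N=0 E=2 S=0 W=1
Step 3 [NS]: N:empty,E:wait,S:empty,W:wait | queues: N=0 E=2 S=0 W=1
Cars crossed by step 3: 3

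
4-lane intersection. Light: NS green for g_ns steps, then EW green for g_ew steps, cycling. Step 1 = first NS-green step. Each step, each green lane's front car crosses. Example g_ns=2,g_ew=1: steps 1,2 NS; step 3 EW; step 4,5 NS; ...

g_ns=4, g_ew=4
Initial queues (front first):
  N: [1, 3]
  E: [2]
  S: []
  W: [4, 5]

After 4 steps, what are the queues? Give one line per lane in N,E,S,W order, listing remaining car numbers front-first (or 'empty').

Step 1 [NS]: N:car1-GO,E:wait,S:empty,W:wait | queues: N=1 E=1 S=0 W=2
Step 2 [NS]: N:car3-GO,E:wait,S:empty,W:wait | queues: N=0 E=1 S=0 W=2
Step 3 [NS]: N:empty,E:wait,S:empty,W:wait | queues: N=0 E=1 S=0 W=2
Step 4 [NS]: N:empty,E:wait,S:empty,W:wait | queues: N=0 E=1 S=0 W=2

N: empty
E: 2
S: empty
W: 4 5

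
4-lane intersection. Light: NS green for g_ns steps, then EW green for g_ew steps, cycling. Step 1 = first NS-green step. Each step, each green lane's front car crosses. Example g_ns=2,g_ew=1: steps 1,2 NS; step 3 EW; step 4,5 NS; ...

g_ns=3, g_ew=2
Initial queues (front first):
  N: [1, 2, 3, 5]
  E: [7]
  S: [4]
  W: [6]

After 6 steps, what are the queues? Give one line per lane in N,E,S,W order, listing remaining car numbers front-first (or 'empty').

Step 1 [NS]: N:car1-GO,E:wait,S:car4-GO,W:wait | queues: N=3 E=1 S=0 W=1
Step 2 [NS]: N:car2-GO,E:wait,S:empty,W:wait | queues: N=2 E=1 S=0 W=1
Step 3 [NS]: N:car3-GO,E:wait,S:empty,W:wait | queues: N=1 E=1 S=0 W=1
Step 4 [EW]: N:wait,E:car7-GO,S:wait,W:car6-GO | queues: N=1 E=0 S=0 W=0
Step 5 [EW]: N:wait,E:empty,S:wait,W:empty | queues: N=1 E=0 S=0 W=0
Step 6 [NS]: N:car5-GO,E:wait,S:empty,W:wait | queues: N=0 E=0 S=0 W=0

N: empty
E: empty
S: empty
W: empty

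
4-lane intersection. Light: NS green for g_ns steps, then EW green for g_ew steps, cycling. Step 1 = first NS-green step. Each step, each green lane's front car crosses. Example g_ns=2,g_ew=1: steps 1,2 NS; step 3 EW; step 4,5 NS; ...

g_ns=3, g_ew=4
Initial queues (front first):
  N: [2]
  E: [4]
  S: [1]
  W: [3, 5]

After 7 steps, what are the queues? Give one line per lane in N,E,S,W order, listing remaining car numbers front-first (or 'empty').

Step 1 [NS]: N:car2-GO,E:wait,S:car1-GO,W:wait | queues: N=0 E=1 S=0 W=2
Step 2 [NS]: N:empty,E:wait,S:empty,W:wait | queues: N=0 E=1 S=0 W=2
Step 3 [NS]: N:empty,E:wait,S:empty,W:wait | queues: N=0 E=1 S=0 W=2
Step 4 [EW]: N:wait,E:car4-GO,S:wait,W:car3-GO | queues: N=0 E=0 S=0 W=1
Step 5 [EW]: N:wait,E:empty,S:wait,W:car5-GO | queues: N=0 E=0 S=0 W=0

N: empty
E: empty
S: empty
W: empty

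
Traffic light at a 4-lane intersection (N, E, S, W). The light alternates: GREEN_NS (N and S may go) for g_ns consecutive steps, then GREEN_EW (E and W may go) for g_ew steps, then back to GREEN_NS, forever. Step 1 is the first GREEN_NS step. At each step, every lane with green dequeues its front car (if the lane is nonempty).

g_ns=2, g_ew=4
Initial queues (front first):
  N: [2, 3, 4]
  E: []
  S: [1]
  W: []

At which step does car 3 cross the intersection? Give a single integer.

Step 1 [NS]: N:car2-GO,E:wait,S:car1-GO,W:wait | queues: N=2 E=0 S=0 W=0
Step 2 [NS]: N:car3-GO,E:wait,S:empty,W:wait | queues: N=1 E=0 S=0 W=0
Step 3 [EW]: N:wait,E:empty,S:wait,W:empty | queues: N=1 E=0 S=0 W=0
Step 4 [EW]: N:wait,E:empty,S:wait,W:empty | queues: N=1 E=0 S=0 W=0
Step 5 [EW]: N:wait,E:empty,S:wait,W:empty | queues: N=1 E=0 S=0 W=0
Step 6 [EW]: N:wait,E:empty,S:wait,W:empty | queues: N=1 E=0 S=0 W=0
Step 7 [NS]: N:car4-GO,E:wait,S:empty,W:wait | queues: N=0 E=0 S=0 W=0
Car 3 crosses at step 2

2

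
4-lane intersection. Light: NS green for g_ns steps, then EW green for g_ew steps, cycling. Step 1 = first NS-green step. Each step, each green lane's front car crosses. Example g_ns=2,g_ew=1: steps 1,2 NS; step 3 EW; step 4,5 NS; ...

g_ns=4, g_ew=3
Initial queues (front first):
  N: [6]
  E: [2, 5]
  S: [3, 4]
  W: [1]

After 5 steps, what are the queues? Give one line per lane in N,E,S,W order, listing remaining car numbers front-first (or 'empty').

Step 1 [NS]: N:car6-GO,E:wait,S:car3-GO,W:wait | queues: N=0 E=2 S=1 W=1
Step 2 [NS]: N:empty,E:wait,S:car4-GO,W:wait | queues: N=0 E=2 S=0 W=1
Step 3 [NS]: N:empty,E:wait,S:empty,W:wait | queues: N=0 E=2 S=0 W=1
Step 4 [NS]: N:empty,E:wait,S:empty,W:wait | queues: N=0 E=2 S=0 W=1
Step 5 [EW]: N:wait,E:car2-GO,S:wait,W:car1-GO | queues: N=0 E=1 S=0 W=0

N: empty
E: 5
S: empty
W: empty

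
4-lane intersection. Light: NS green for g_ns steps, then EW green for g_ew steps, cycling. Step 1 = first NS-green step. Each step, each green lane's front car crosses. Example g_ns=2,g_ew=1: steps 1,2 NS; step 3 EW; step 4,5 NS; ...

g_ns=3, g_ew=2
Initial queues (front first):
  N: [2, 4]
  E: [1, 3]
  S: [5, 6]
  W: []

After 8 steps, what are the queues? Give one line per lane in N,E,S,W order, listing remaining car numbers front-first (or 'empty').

Step 1 [NS]: N:car2-GO,E:wait,S:car5-GO,W:wait | queues: N=1 E=2 S=1 W=0
Step 2 [NS]: N:car4-GO,E:wait,S:car6-GO,W:wait | queues: N=0 E=2 S=0 W=0
Step 3 [NS]: N:empty,E:wait,S:empty,W:wait | queues: N=0 E=2 S=0 W=0
Step 4 [EW]: N:wait,E:car1-GO,S:wait,W:empty | queues: N=0 E=1 S=0 W=0
Step 5 [EW]: N:wait,E:car3-GO,S:wait,W:empty | queues: N=0 E=0 S=0 W=0

N: empty
E: empty
S: empty
W: empty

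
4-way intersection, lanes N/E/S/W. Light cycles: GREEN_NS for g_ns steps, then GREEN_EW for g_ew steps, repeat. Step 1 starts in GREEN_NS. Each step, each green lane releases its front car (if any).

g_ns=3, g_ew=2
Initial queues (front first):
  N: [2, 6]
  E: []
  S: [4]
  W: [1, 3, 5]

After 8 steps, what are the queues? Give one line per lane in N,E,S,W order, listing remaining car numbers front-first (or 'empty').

Step 1 [NS]: N:car2-GO,E:wait,S:car4-GO,W:wait | queues: N=1 E=0 S=0 W=3
Step 2 [NS]: N:car6-GO,E:wait,S:empty,W:wait | queues: N=0 E=0 S=0 W=3
Step 3 [NS]: N:empty,E:wait,S:empty,W:wait | queues: N=0 E=0 S=0 W=3
Step 4 [EW]: N:wait,E:empty,S:wait,W:car1-GO | queues: N=0 E=0 S=0 W=2
Step 5 [EW]: N:wait,E:empty,S:wait,W:car3-GO | queues: N=0 E=0 S=0 W=1
Step 6 [NS]: N:empty,E:wait,S:empty,W:wait | queues: N=0 E=0 S=0 W=1
Step 7 [NS]: N:empty,E:wait,S:empty,W:wait | queues: N=0 E=0 S=0 W=1
Step 8 [NS]: N:empty,E:wait,S:empty,W:wait | queues: N=0 E=0 S=0 W=1

N: empty
E: empty
S: empty
W: 5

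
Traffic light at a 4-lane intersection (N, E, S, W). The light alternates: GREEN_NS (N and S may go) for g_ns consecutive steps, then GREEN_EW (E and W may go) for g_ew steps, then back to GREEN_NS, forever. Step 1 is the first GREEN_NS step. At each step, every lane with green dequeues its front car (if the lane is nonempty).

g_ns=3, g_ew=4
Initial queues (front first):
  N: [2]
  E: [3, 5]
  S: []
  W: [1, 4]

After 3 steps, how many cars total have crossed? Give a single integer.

Step 1 [NS]: N:car2-GO,E:wait,S:empty,W:wait | queues: N=0 E=2 S=0 W=2
Step 2 [NS]: N:empty,E:wait,S:empty,W:wait | queues: N=0 E=2 S=0 W=2
Step 3 [NS]: N:empty,E:wait,S:empty,W:wait | queues: N=0 E=2 S=0 W=2
Cars crossed by step 3: 1

Answer: 1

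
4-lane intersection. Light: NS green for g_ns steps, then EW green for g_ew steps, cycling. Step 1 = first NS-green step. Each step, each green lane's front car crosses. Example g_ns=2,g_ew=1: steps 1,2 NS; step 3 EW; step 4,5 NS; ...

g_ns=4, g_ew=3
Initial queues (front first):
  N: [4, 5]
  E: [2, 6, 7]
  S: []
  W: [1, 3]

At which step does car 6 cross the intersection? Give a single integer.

Step 1 [NS]: N:car4-GO,E:wait,S:empty,W:wait | queues: N=1 E=3 S=0 W=2
Step 2 [NS]: N:car5-GO,E:wait,S:empty,W:wait | queues: N=0 E=3 S=0 W=2
Step 3 [NS]: N:empty,E:wait,S:empty,W:wait | queues: N=0 E=3 S=0 W=2
Step 4 [NS]: N:empty,E:wait,S:empty,W:wait | queues: N=0 E=3 S=0 W=2
Step 5 [EW]: N:wait,E:car2-GO,S:wait,W:car1-GO | queues: N=0 E=2 S=0 W=1
Step 6 [EW]: N:wait,E:car6-GO,S:wait,W:car3-GO | queues: N=0 E=1 S=0 W=0
Step 7 [EW]: N:wait,E:car7-GO,S:wait,W:empty | queues: N=0 E=0 S=0 W=0
Car 6 crosses at step 6

6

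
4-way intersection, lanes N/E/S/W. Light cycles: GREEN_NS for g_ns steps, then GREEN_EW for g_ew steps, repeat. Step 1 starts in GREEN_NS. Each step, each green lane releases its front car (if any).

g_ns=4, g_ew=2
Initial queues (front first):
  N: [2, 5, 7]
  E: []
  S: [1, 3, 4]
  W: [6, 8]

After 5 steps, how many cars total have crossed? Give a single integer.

Step 1 [NS]: N:car2-GO,E:wait,S:car1-GO,W:wait | queues: N=2 E=0 S=2 W=2
Step 2 [NS]: N:car5-GO,E:wait,S:car3-GO,W:wait | queues: N=1 E=0 S=1 W=2
Step 3 [NS]: N:car7-GO,E:wait,S:car4-GO,W:wait | queues: N=0 E=0 S=0 W=2
Step 4 [NS]: N:empty,E:wait,S:empty,W:wait | queues: N=0 E=0 S=0 W=2
Step 5 [EW]: N:wait,E:empty,S:wait,W:car6-GO | queues: N=0 E=0 S=0 W=1
Cars crossed by step 5: 7

Answer: 7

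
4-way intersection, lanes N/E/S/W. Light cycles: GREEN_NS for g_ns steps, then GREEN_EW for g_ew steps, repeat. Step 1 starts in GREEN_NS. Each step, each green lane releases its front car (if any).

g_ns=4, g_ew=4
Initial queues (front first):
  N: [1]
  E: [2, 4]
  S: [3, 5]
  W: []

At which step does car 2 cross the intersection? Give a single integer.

Step 1 [NS]: N:car1-GO,E:wait,S:car3-GO,W:wait | queues: N=0 E=2 S=1 W=0
Step 2 [NS]: N:empty,E:wait,S:car5-GO,W:wait | queues: N=0 E=2 S=0 W=0
Step 3 [NS]: N:empty,E:wait,S:empty,W:wait | queues: N=0 E=2 S=0 W=0
Step 4 [NS]: N:empty,E:wait,S:empty,W:wait | queues: N=0 E=2 S=0 W=0
Step 5 [EW]: N:wait,E:car2-GO,S:wait,W:empty | queues: N=0 E=1 S=0 W=0
Step 6 [EW]: N:wait,E:car4-GO,S:wait,W:empty | queues: N=0 E=0 S=0 W=0
Car 2 crosses at step 5

5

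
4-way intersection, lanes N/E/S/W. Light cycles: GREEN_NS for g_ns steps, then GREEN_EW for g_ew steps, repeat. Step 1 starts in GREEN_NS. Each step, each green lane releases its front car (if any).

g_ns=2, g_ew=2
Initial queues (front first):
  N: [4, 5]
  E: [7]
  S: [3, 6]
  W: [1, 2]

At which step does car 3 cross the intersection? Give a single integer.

Step 1 [NS]: N:car4-GO,E:wait,S:car3-GO,W:wait | queues: N=1 E=1 S=1 W=2
Step 2 [NS]: N:car5-GO,E:wait,S:car6-GO,W:wait | queues: N=0 E=1 S=0 W=2
Step 3 [EW]: N:wait,E:car7-GO,S:wait,W:car1-GO | queues: N=0 E=0 S=0 W=1
Step 4 [EW]: N:wait,E:empty,S:wait,W:car2-GO | queues: N=0 E=0 S=0 W=0
Car 3 crosses at step 1

1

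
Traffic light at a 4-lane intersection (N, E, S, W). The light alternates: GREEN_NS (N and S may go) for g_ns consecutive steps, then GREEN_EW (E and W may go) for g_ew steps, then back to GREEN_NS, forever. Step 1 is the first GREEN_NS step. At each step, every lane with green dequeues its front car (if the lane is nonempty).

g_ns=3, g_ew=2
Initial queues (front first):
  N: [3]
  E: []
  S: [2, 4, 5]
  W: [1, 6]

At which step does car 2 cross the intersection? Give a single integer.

Step 1 [NS]: N:car3-GO,E:wait,S:car2-GO,W:wait | queues: N=0 E=0 S=2 W=2
Step 2 [NS]: N:empty,E:wait,S:car4-GO,W:wait | queues: N=0 E=0 S=1 W=2
Step 3 [NS]: N:empty,E:wait,S:car5-GO,W:wait | queues: N=0 E=0 S=0 W=2
Step 4 [EW]: N:wait,E:empty,S:wait,W:car1-GO | queues: N=0 E=0 S=0 W=1
Step 5 [EW]: N:wait,E:empty,S:wait,W:car6-GO | queues: N=0 E=0 S=0 W=0
Car 2 crosses at step 1

1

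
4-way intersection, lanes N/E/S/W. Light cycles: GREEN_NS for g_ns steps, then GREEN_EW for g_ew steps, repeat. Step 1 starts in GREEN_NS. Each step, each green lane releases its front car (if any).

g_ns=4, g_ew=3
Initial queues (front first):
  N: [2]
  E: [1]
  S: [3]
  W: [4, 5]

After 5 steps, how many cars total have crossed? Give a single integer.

Answer: 4

Derivation:
Step 1 [NS]: N:car2-GO,E:wait,S:car3-GO,W:wait | queues: N=0 E=1 S=0 W=2
Step 2 [NS]: N:empty,E:wait,S:empty,W:wait | queues: N=0 E=1 S=0 W=2
Step 3 [NS]: N:empty,E:wait,S:empty,W:wait | queues: N=0 E=1 S=0 W=2
Step 4 [NS]: N:empty,E:wait,S:empty,W:wait | queues: N=0 E=1 S=0 W=2
Step 5 [EW]: N:wait,E:car1-GO,S:wait,W:car4-GO | queues: N=0 E=0 S=0 W=1
Cars crossed by step 5: 4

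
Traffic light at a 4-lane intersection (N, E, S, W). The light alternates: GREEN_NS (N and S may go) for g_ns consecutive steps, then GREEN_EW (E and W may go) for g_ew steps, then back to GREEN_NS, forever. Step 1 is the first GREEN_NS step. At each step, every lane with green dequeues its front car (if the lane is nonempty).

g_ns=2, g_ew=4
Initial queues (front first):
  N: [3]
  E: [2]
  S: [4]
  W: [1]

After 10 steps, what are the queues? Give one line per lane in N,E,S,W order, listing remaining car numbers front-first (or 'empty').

Step 1 [NS]: N:car3-GO,E:wait,S:car4-GO,W:wait | queues: N=0 E=1 S=0 W=1
Step 2 [NS]: N:empty,E:wait,S:empty,W:wait | queues: N=0 E=1 S=0 W=1
Step 3 [EW]: N:wait,E:car2-GO,S:wait,W:car1-GO | queues: N=0 E=0 S=0 W=0

N: empty
E: empty
S: empty
W: empty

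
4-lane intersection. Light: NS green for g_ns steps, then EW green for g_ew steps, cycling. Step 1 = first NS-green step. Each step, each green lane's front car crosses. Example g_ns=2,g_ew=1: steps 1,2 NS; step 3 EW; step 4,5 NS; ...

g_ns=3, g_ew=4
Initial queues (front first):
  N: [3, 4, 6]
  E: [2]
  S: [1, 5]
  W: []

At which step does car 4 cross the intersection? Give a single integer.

Step 1 [NS]: N:car3-GO,E:wait,S:car1-GO,W:wait | queues: N=2 E=1 S=1 W=0
Step 2 [NS]: N:car4-GO,E:wait,S:car5-GO,W:wait | queues: N=1 E=1 S=0 W=0
Step 3 [NS]: N:car6-GO,E:wait,S:empty,W:wait | queues: N=0 E=1 S=0 W=0
Step 4 [EW]: N:wait,E:car2-GO,S:wait,W:empty | queues: N=0 E=0 S=0 W=0
Car 4 crosses at step 2

2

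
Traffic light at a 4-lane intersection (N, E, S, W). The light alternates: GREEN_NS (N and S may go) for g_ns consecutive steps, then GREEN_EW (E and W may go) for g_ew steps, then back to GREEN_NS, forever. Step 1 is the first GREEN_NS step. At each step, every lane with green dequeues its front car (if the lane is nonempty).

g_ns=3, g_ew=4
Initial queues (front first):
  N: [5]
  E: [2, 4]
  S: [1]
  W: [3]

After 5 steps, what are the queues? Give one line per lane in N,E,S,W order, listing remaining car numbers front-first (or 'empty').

Step 1 [NS]: N:car5-GO,E:wait,S:car1-GO,W:wait | queues: N=0 E=2 S=0 W=1
Step 2 [NS]: N:empty,E:wait,S:empty,W:wait | queues: N=0 E=2 S=0 W=1
Step 3 [NS]: N:empty,E:wait,S:empty,W:wait | queues: N=0 E=2 S=0 W=1
Step 4 [EW]: N:wait,E:car2-GO,S:wait,W:car3-GO | queues: N=0 E=1 S=0 W=0
Step 5 [EW]: N:wait,E:car4-GO,S:wait,W:empty | queues: N=0 E=0 S=0 W=0

N: empty
E: empty
S: empty
W: empty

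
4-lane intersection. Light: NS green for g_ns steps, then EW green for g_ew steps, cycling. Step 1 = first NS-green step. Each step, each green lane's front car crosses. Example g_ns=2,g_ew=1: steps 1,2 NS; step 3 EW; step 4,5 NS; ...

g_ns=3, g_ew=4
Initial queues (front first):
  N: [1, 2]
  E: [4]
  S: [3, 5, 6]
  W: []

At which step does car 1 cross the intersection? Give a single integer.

Step 1 [NS]: N:car1-GO,E:wait,S:car3-GO,W:wait | queues: N=1 E=1 S=2 W=0
Step 2 [NS]: N:car2-GO,E:wait,S:car5-GO,W:wait | queues: N=0 E=1 S=1 W=0
Step 3 [NS]: N:empty,E:wait,S:car6-GO,W:wait | queues: N=0 E=1 S=0 W=0
Step 4 [EW]: N:wait,E:car4-GO,S:wait,W:empty | queues: N=0 E=0 S=0 W=0
Car 1 crosses at step 1

1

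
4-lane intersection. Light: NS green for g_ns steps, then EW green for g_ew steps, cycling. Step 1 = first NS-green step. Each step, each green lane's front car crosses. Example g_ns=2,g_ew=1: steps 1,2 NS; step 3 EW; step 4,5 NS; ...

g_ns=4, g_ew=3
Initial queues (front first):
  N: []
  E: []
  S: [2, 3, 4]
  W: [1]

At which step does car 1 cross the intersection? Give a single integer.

Step 1 [NS]: N:empty,E:wait,S:car2-GO,W:wait | queues: N=0 E=0 S=2 W=1
Step 2 [NS]: N:empty,E:wait,S:car3-GO,W:wait | queues: N=0 E=0 S=1 W=1
Step 3 [NS]: N:empty,E:wait,S:car4-GO,W:wait | queues: N=0 E=0 S=0 W=1
Step 4 [NS]: N:empty,E:wait,S:empty,W:wait | queues: N=0 E=0 S=0 W=1
Step 5 [EW]: N:wait,E:empty,S:wait,W:car1-GO | queues: N=0 E=0 S=0 W=0
Car 1 crosses at step 5

5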